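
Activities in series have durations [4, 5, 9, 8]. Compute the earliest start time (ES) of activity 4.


Activity 4 starts after activities 1 through 3 complete.
Predecessor durations: [4, 5, 9]
ES = 4 + 5 + 9 = 18

18


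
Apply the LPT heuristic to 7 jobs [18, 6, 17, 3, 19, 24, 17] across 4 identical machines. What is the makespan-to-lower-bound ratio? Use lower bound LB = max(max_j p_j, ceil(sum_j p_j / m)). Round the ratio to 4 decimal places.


LPT order: [24, 19, 18, 17, 17, 6, 3]
Machine loads after assignment: [24, 22, 24, 34]
LPT makespan = 34
Lower bound = max(max_job, ceil(total/4)) = max(24, 26) = 26
Ratio = 34 / 26 = 1.3077

1.3077


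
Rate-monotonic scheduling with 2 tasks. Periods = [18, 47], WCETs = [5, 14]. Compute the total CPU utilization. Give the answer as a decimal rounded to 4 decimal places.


Compute individual utilizations (exact fractions):
  Task 1: C/T = 5/18 (approx. 0.2778)
  Task 2: C/T = 14/47 (approx. 0.2979)
Total utilization U = 5/18 + 14/47 = 487/846
Rounded to 4 decimal places: U = 0.5757
RM (Liu & Layland) bound for 2 tasks = 0.828427; compare with U = 487/846 (approx. 0.575650)
U <= bound, so schedulable by RM sufficient condition.

0.5757


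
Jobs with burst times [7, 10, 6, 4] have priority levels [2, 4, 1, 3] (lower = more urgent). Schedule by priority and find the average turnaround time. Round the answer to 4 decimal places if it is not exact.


Sort by priority (ascending = highest first):
Order: [(1, 6), (2, 7), (3, 4), (4, 10)]
Completion times:
  Priority 1, burst=6, C=6
  Priority 2, burst=7, C=13
  Priority 3, burst=4, C=17
  Priority 4, burst=10, C=27
Average turnaround = 63/4 = 15.75

15.75


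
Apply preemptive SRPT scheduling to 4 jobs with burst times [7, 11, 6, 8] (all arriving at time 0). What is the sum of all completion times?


Since all jobs arrive at t=0, SRPT equals SPT ordering.
SPT order: [6, 7, 8, 11]
Completion times:
  Job 1: p=6, C=6
  Job 2: p=7, C=13
  Job 3: p=8, C=21
  Job 4: p=11, C=32
Total completion time = 6 + 13 + 21 + 32 = 72

72


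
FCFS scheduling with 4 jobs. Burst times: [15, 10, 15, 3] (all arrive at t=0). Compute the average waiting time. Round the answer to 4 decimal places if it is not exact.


FCFS order (as given): [15, 10, 15, 3]
Waiting times:
  Job 1: wait = 0
  Job 2: wait = 15
  Job 3: wait = 25
  Job 4: wait = 40
Sum of waiting times = 80
Average waiting time = 80/4 = 20.0

20.0


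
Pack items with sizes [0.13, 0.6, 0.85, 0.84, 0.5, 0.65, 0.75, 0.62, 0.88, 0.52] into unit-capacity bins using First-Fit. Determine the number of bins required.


Place items sequentially using First-Fit:
  Item 0.13 -> new Bin 1
  Item 0.6 -> Bin 1 (now 0.73)
  Item 0.85 -> new Bin 2
  Item 0.84 -> new Bin 3
  Item 0.5 -> new Bin 4
  Item 0.65 -> new Bin 5
  Item 0.75 -> new Bin 6
  Item 0.62 -> new Bin 7
  Item 0.88 -> new Bin 8
  Item 0.52 -> new Bin 9
Total bins used = 9

9


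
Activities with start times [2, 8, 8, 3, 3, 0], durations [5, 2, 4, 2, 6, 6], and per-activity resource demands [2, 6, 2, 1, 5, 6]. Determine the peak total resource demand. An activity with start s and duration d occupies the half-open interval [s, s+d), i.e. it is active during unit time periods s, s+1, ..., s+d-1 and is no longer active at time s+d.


Each activity i is active on [start_i, start_i + duration_i).
Compute total resource usage per time slot:
  t=0: active resources = [6], total = 6
  t=1: active resources = [6], total = 6
  t=2: active resources = [2, 6], total = 8
  t=3: active resources = [2, 1, 5, 6], total = 14
  t=4: active resources = [2, 1, 5, 6], total = 14
  t=5: active resources = [2, 5, 6], total = 13
  t=6: active resources = [2, 5], total = 7
  t=7: active resources = [5], total = 5
  t=8: active resources = [6, 2, 5], total = 13
  t=9: active resources = [6, 2], total = 8
  t=10: active resources = [2], total = 2
  t=11: active resources = [2], total = 2
Peak resource demand = 14

14


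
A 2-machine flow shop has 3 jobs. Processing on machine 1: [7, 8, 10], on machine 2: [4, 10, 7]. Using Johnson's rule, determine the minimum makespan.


Apply Johnson's rule:
  Group 1 (a <= b): [(2, 8, 10)]
  Group 2 (a > b): [(3, 10, 7), (1, 7, 4)]
Optimal job order: [2, 3, 1]
Schedule:
  Job 2: M1 done at 8, M2 done at 18
  Job 3: M1 done at 18, M2 done at 25
  Job 1: M1 done at 25, M2 done at 29
Makespan = 29

29


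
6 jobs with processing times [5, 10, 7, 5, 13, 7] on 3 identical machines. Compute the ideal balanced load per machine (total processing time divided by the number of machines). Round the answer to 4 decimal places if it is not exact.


Total processing time = 5 + 10 + 7 + 5 + 13 + 7 = 47
Number of machines = 3
Ideal balanced load = 47 / 3 = 15.6667

15.6667


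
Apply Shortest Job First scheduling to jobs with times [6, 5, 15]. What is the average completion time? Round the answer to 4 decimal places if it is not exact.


SJF order (ascending): [5, 6, 15]
Completion times:
  Job 1: burst=5, C=5
  Job 2: burst=6, C=11
  Job 3: burst=15, C=26
Average completion = 42/3 = 14.0

14.0


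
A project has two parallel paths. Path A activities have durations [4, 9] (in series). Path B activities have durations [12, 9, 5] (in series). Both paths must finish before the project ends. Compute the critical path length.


Path A total = 4 + 9 = 13
Path B total = 12 + 9 + 5 = 26
Critical path = longest path = max(13, 26) = 26

26


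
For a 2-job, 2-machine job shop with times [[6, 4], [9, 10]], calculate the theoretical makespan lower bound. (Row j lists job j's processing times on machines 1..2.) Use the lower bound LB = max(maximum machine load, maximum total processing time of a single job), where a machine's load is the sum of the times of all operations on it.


Machine loads:
  Machine 1: 6 + 9 = 15
  Machine 2: 4 + 10 = 14
Max machine load = 15
Job totals:
  Job 1: 10
  Job 2: 19
Max job total = 19
Lower bound = max(15, 19) = 19

19


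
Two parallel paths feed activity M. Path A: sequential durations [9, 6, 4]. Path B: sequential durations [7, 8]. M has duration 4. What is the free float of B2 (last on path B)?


ES(B2) = sum of predecessors on chain B = 7
EF(B2) = ES + duration = 7 + 8 = 15
Successor of B2 is M. ES(M) = max(sum(A), sum(B)) = max(19, 15) = 19
Free float = ES(successor) - EF(current) = 19 - 15 = 4

4


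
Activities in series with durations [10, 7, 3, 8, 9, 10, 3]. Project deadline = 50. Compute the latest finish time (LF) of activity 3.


LF(activity 3) = deadline - sum of successor durations
Successors: activities 4 through 7 with durations [8, 9, 10, 3]
Sum of successor durations = 30
LF = 50 - 30 = 20

20


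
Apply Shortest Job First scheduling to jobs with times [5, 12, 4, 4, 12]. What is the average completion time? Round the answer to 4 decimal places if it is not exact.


SJF order (ascending): [4, 4, 5, 12, 12]
Completion times:
  Job 1: burst=4, C=4
  Job 2: burst=4, C=8
  Job 3: burst=5, C=13
  Job 4: burst=12, C=25
  Job 5: burst=12, C=37
Average completion = 87/5 = 17.4

17.4


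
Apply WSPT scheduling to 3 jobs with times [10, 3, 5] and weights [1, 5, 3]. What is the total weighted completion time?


Compute p/w ratios and sort ascending (WSPT): [(3, 5), (5, 3), (10, 1)]
Compute weighted completion times:
  Job (p=3,w=5): C=3, w*C=5*3=15
  Job (p=5,w=3): C=8, w*C=3*8=24
  Job (p=10,w=1): C=18, w*C=1*18=18
Total weighted completion time = 57

57


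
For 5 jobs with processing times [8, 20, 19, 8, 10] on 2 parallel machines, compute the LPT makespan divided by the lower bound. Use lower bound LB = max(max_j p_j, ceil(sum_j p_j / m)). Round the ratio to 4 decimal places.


LPT order: [20, 19, 10, 8, 8]
Machine loads after assignment: [36, 29]
LPT makespan = 36
Lower bound = max(max_job, ceil(total/2)) = max(20, 33) = 33
Ratio = 36 / 33 = 1.0909

1.0909


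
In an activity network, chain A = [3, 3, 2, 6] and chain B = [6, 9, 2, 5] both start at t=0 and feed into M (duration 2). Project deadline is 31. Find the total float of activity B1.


Forward pass: ES(B1) = sum of predecessors on chain B = 0
EF = ES + duration = 0 + 6 = 6
Backward pass: LF(M) = deadline = 31; LS(M) = 31 - 2 = 29
LF(B1) = LS(M) - sum(successors on chain B) = 29 - 16 = 13
LS = LF - duration = 13 - 6 = 7
Total float = LS - ES = 7 - 0 = 7

7


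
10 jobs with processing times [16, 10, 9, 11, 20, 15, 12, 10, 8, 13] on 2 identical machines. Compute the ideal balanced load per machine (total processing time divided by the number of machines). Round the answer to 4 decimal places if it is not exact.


Total processing time = 16 + 10 + 9 + 11 + 20 + 15 + 12 + 10 + 8 + 13 = 124
Number of machines = 2
Ideal balanced load = 124 / 2 = 62.0

62.0


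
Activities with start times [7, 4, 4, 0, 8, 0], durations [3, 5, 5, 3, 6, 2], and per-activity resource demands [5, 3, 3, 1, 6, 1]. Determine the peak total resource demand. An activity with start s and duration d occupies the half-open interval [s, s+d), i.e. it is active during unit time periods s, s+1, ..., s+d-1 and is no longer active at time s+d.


Each activity i is active on [start_i, start_i + duration_i).
Compute total resource usage per time slot:
  t=0: active resources = [1, 1], total = 2
  t=1: active resources = [1, 1], total = 2
  t=2: active resources = [1], total = 1
  t=3: active resources = [], total = 0
  t=4: active resources = [3, 3], total = 6
  t=5: active resources = [3, 3], total = 6
  t=6: active resources = [3, 3], total = 6
  t=7: active resources = [5, 3, 3], total = 11
  t=8: active resources = [5, 3, 3, 6], total = 17
  t=9: active resources = [5, 6], total = 11
  t=10: active resources = [6], total = 6
  t=11: active resources = [6], total = 6
  t=12: active resources = [6], total = 6
  t=13: active resources = [6], total = 6
Peak resource demand = 17

17


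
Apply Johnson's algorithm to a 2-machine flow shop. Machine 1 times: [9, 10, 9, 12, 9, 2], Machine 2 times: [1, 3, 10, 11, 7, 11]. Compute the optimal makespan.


Apply Johnson's rule:
  Group 1 (a <= b): [(6, 2, 11), (3, 9, 10)]
  Group 2 (a > b): [(4, 12, 11), (5, 9, 7), (2, 10, 3), (1, 9, 1)]
Optimal job order: [6, 3, 4, 5, 2, 1]
Schedule:
  Job 6: M1 done at 2, M2 done at 13
  Job 3: M1 done at 11, M2 done at 23
  Job 4: M1 done at 23, M2 done at 34
  Job 5: M1 done at 32, M2 done at 41
  Job 2: M1 done at 42, M2 done at 45
  Job 1: M1 done at 51, M2 done at 52
Makespan = 52

52


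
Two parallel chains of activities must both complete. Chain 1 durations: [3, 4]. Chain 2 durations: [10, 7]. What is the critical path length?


Path A total = 3 + 4 = 7
Path B total = 10 + 7 = 17
Critical path = longest path = max(7, 17) = 17

17


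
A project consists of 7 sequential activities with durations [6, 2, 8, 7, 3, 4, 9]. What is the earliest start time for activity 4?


Activity 4 starts after activities 1 through 3 complete.
Predecessor durations: [6, 2, 8]
ES = 6 + 2 + 8 = 16

16


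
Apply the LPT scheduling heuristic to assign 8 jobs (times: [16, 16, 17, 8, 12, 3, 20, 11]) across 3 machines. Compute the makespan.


Sort jobs in decreasing order (LPT): [20, 17, 16, 16, 12, 11, 8, 3]
Assign each job to the least loaded machine:
  Machine 1: jobs [20, 11, 3], load = 34
  Machine 2: jobs [17, 12, 8], load = 37
  Machine 3: jobs [16, 16], load = 32
Makespan = max load = 37

37


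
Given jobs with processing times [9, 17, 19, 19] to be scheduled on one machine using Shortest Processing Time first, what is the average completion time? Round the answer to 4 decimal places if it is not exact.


Sort jobs by processing time (SPT order): [9, 17, 19, 19]
Compute completion times sequentially:
  Job 1: processing = 9, completes at 9
  Job 2: processing = 17, completes at 26
  Job 3: processing = 19, completes at 45
  Job 4: processing = 19, completes at 64
Sum of completion times = 144
Average completion time = 144/4 = 36.0

36.0


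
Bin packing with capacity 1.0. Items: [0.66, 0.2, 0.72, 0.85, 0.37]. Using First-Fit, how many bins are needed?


Place items sequentially using First-Fit:
  Item 0.66 -> new Bin 1
  Item 0.2 -> Bin 1 (now 0.86)
  Item 0.72 -> new Bin 2
  Item 0.85 -> new Bin 3
  Item 0.37 -> new Bin 4
Total bins used = 4

4


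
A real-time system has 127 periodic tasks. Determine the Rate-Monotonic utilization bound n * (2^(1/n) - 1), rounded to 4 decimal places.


Compute 2^(1/127) = 1.0054727730
Subtract 1: 1.0054727730 - 1 = 0.0054727730
Multiply by n: 127 * 0.0054727730 = 0.6950421710
Round to 4 dp: 0.6950

0.6950


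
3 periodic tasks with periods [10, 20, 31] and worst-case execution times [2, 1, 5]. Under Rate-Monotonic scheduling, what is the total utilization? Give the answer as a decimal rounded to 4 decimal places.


Compute individual utilizations (exact fractions):
  Task 1: C/T = 2/10 = 1/5 (approx. 0.2)
  Task 2: C/T = 1/20 (approx. 0.05)
  Task 3: C/T = 5/31 (approx. 0.1613)
Total utilization U = 1/5 + 1/20 + 5/31 = 51/124
Rounded to 4 decimal places: U = 0.4113
RM (Liu & Layland) bound for 3 tasks = 0.779763; compare with U = 51/124 (approx. 0.411290)
U <= bound, so schedulable by RM sufficient condition.

0.4113


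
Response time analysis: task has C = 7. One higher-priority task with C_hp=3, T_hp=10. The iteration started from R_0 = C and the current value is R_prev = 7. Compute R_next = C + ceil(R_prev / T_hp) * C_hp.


R_next = C + ceil(R_prev / T_hp) * C_hp
ceil(7 / 10) = ceil(0.7) = 1
Interference = 1 * 3 = 3
R_next = 7 + 3 = 10

10


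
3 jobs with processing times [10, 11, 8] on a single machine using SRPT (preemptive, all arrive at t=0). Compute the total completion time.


Since all jobs arrive at t=0, SRPT equals SPT ordering.
SPT order: [8, 10, 11]
Completion times:
  Job 1: p=8, C=8
  Job 2: p=10, C=18
  Job 3: p=11, C=29
Total completion time = 8 + 18 + 29 = 55

55


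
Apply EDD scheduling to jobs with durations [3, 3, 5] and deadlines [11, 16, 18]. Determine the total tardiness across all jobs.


Sort by due date (EDD order): [(3, 11), (3, 16), (5, 18)]
Compute completion times and tardiness:
  Job 1: p=3, d=11, C=3, tardiness=max(0,3-11)=0
  Job 2: p=3, d=16, C=6, tardiness=max(0,6-16)=0
  Job 3: p=5, d=18, C=11, tardiness=max(0,11-18)=0
Total tardiness = 0

0


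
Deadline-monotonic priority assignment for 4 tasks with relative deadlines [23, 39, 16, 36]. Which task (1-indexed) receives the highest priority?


Sort tasks by relative deadline (ascending):
  Task 3: deadline = 16
  Task 1: deadline = 23
  Task 4: deadline = 36
  Task 2: deadline = 39
Priority order (highest first): [3, 1, 4, 2]
Highest priority task = 3

3


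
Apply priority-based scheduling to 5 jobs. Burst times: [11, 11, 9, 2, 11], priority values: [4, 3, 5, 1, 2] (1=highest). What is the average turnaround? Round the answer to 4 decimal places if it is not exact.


Sort by priority (ascending = highest first):
Order: [(1, 2), (2, 11), (3, 11), (4, 11), (5, 9)]
Completion times:
  Priority 1, burst=2, C=2
  Priority 2, burst=11, C=13
  Priority 3, burst=11, C=24
  Priority 4, burst=11, C=35
  Priority 5, burst=9, C=44
Average turnaround = 118/5 = 23.6

23.6


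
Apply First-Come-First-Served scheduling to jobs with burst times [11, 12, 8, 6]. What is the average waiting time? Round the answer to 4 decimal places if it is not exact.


FCFS order (as given): [11, 12, 8, 6]
Waiting times:
  Job 1: wait = 0
  Job 2: wait = 11
  Job 3: wait = 23
  Job 4: wait = 31
Sum of waiting times = 65
Average waiting time = 65/4 = 16.25

16.25


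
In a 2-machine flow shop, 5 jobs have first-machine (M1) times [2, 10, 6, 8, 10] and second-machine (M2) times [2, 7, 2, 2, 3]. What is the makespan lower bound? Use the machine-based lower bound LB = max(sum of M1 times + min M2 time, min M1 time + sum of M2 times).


LB1 = sum(M1 times) + min(M2 times) = 36 + 2 = 38
LB2 = min(M1 times) + sum(M2 times) = 2 + 16 = 18
Lower bound = max(LB1, LB2) = max(38, 18) = 38

38


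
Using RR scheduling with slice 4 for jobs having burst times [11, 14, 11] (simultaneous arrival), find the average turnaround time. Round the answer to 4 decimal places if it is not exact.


Time quantum = 4
Execution trace:
  J1 runs 4 units, time = 4
  J2 runs 4 units, time = 8
  J3 runs 4 units, time = 12
  J1 runs 4 units, time = 16
  J2 runs 4 units, time = 20
  J3 runs 4 units, time = 24
  J1 runs 3 units, time = 27
  J2 runs 4 units, time = 31
  J3 runs 3 units, time = 34
  J2 runs 2 units, time = 36
Finish times: [27, 36, 34]
Average turnaround = 97/3 = 32.3333

32.3333


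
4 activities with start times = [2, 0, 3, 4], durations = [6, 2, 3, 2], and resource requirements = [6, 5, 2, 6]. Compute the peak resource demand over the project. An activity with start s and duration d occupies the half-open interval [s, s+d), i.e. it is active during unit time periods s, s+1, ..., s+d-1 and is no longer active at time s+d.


Each activity i is active on [start_i, start_i + duration_i).
Compute total resource usage per time slot:
  t=0: active resources = [5], total = 5
  t=1: active resources = [5], total = 5
  t=2: active resources = [6], total = 6
  t=3: active resources = [6, 2], total = 8
  t=4: active resources = [6, 2, 6], total = 14
  t=5: active resources = [6, 2, 6], total = 14
  t=6: active resources = [6], total = 6
  t=7: active resources = [6], total = 6
Peak resource demand = 14

14


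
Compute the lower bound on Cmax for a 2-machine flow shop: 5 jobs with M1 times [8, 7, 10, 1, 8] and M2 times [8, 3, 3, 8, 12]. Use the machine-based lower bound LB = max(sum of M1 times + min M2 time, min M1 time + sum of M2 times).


LB1 = sum(M1 times) + min(M2 times) = 34 + 3 = 37
LB2 = min(M1 times) + sum(M2 times) = 1 + 34 = 35
Lower bound = max(LB1, LB2) = max(37, 35) = 37

37


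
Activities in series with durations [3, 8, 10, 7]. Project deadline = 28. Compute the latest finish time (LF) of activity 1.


LF(activity 1) = deadline - sum of successor durations
Successors: activities 2 through 4 with durations [8, 10, 7]
Sum of successor durations = 25
LF = 28 - 25 = 3

3


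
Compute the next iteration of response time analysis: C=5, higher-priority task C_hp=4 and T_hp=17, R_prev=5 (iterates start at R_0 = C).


R_next = C + ceil(R_prev / T_hp) * C_hp
ceil(5 / 17) = ceil(0.2941) = 1
Interference = 1 * 4 = 4
R_next = 5 + 4 = 9

9


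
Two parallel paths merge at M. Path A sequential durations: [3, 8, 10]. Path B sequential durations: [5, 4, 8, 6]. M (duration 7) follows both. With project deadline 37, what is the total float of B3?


Forward pass: ES(B3) = sum of predecessors on chain B = 9
EF = ES + duration = 9 + 8 = 17
Backward pass: LF(M) = deadline = 37; LS(M) = 37 - 7 = 30
LF(B3) = LS(M) - sum(successors on chain B) = 30 - 6 = 24
LS = LF - duration = 24 - 8 = 16
Total float = LS - ES = 16 - 9 = 7

7


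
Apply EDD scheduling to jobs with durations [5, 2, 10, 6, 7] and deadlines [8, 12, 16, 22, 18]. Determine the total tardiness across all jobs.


Sort by due date (EDD order): [(5, 8), (2, 12), (10, 16), (7, 18), (6, 22)]
Compute completion times and tardiness:
  Job 1: p=5, d=8, C=5, tardiness=max(0,5-8)=0
  Job 2: p=2, d=12, C=7, tardiness=max(0,7-12)=0
  Job 3: p=10, d=16, C=17, tardiness=max(0,17-16)=1
  Job 4: p=7, d=18, C=24, tardiness=max(0,24-18)=6
  Job 5: p=6, d=22, C=30, tardiness=max(0,30-22)=8
Total tardiness = 15

15


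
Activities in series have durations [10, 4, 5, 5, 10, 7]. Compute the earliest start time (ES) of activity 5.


Activity 5 starts after activities 1 through 4 complete.
Predecessor durations: [10, 4, 5, 5]
ES = 10 + 4 + 5 + 5 = 24

24


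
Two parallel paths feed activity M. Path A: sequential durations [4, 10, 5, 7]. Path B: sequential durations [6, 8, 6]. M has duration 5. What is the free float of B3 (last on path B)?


ES(B3) = sum of predecessors on chain B = 14
EF(B3) = ES + duration = 14 + 6 = 20
Successor of B3 is M. ES(M) = max(sum(A), sum(B)) = max(26, 20) = 26
Free float = ES(successor) - EF(current) = 26 - 20 = 6

6


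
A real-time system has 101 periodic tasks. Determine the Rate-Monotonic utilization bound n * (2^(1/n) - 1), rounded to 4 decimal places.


Compute 2^(1/101) = 1.0068864466
Subtract 1: 1.0068864466 - 1 = 0.0068864466
Multiply by n: 101 * 0.0068864466 = 0.6955311066
Round to 4 dp: 0.6955

0.6955


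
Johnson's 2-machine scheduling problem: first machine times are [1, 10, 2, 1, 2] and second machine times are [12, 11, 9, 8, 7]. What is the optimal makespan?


Apply Johnson's rule:
  Group 1 (a <= b): [(1, 1, 12), (4, 1, 8), (3, 2, 9), (5, 2, 7), (2, 10, 11)]
  Group 2 (a > b): []
Optimal job order: [1, 4, 3, 5, 2]
Schedule:
  Job 1: M1 done at 1, M2 done at 13
  Job 4: M1 done at 2, M2 done at 21
  Job 3: M1 done at 4, M2 done at 30
  Job 5: M1 done at 6, M2 done at 37
  Job 2: M1 done at 16, M2 done at 48
Makespan = 48

48


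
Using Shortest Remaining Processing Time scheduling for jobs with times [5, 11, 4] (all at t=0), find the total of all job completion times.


Since all jobs arrive at t=0, SRPT equals SPT ordering.
SPT order: [4, 5, 11]
Completion times:
  Job 1: p=4, C=4
  Job 2: p=5, C=9
  Job 3: p=11, C=20
Total completion time = 4 + 9 + 20 = 33

33


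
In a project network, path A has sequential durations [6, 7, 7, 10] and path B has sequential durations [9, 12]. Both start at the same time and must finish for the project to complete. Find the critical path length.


Path A total = 6 + 7 + 7 + 10 = 30
Path B total = 9 + 12 = 21
Critical path = longest path = max(30, 21) = 30

30


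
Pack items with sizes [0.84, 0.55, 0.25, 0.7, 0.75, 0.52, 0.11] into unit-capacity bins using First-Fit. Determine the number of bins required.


Place items sequentially using First-Fit:
  Item 0.84 -> new Bin 1
  Item 0.55 -> new Bin 2
  Item 0.25 -> Bin 2 (now 0.8)
  Item 0.7 -> new Bin 3
  Item 0.75 -> new Bin 4
  Item 0.52 -> new Bin 5
  Item 0.11 -> Bin 1 (now 0.95)
Total bins used = 5

5


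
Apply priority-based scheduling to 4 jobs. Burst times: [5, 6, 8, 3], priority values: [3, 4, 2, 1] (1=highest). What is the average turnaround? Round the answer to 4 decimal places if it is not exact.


Sort by priority (ascending = highest first):
Order: [(1, 3), (2, 8), (3, 5), (4, 6)]
Completion times:
  Priority 1, burst=3, C=3
  Priority 2, burst=8, C=11
  Priority 3, burst=5, C=16
  Priority 4, burst=6, C=22
Average turnaround = 52/4 = 13.0

13.0


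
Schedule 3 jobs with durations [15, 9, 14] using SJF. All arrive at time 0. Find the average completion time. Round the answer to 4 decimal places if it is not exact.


SJF order (ascending): [9, 14, 15]
Completion times:
  Job 1: burst=9, C=9
  Job 2: burst=14, C=23
  Job 3: burst=15, C=38
Average completion = 70/3 = 23.3333

23.3333


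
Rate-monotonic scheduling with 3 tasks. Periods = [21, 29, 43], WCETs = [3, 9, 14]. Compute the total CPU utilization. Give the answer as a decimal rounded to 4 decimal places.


Compute individual utilizations (exact fractions):
  Task 1: C/T = 3/21 = 1/7 (approx. 0.1429)
  Task 2: C/T = 9/29 (approx. 0.3103)
  Task 3: C/T = 14/43 (approx. 0.3256)
Total utilization U = 1/7 + 9/29 + 14/43 = 6798/8729
Rounded to 4 decimal places: U = 0.7788
RM (Liu & Layland) bound for 3 tasks = 0.779763; compare with U = 6798/8729 (approx. 0.778783)
U <= bound, so schedulable by RM sufficient condition.

0.7788


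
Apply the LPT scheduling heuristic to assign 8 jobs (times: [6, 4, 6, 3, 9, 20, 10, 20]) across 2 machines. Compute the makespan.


Sort jobs in decreasing order (LPT): [20, 20, 10, 9, 6, 6, 4, 3]
Assign each job to the least loaded machine:
  Machine 1: jobs [20, 10, 6, 3], load = 39
  Machine 2: jobs [20, 9, 6, 4], load = 39
Makespan = max load = 39

39


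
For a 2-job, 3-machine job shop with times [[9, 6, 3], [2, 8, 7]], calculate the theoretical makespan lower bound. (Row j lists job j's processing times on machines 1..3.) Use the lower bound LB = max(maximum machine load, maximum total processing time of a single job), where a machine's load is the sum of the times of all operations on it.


Machine loads:
  Machine 1: 9 + 2 = 11
  Machine 2: 6 + 8 = 14
  Machine 3: 3 + 7 = 10
Max machine load = 14
Job totals:
  Job 1: 18
  Job 2: 17
Max job total = 18
Lower bound = max(14, 18) = 18

18


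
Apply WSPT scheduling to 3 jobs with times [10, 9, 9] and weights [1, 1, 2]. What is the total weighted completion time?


Compute p/w ratios and sort ascending (WSPT): [(9, 2), (9, 1), (10, 1)]
Compute weighted completion times:
  Job (p=9,w=2): C=9, w*C=2*9=18
  Job (p=9,w=1): C=18, w*C=1*18=18
  Job (p=10,w=1): C=28, w*C=1*28=28
Total weighted completion time = 64

64


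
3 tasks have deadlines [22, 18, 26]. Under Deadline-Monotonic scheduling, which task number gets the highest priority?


Sort tasks by relative deadline (ascending):
  Task 2: deadline = 18
  Task 1: deadline = 22
  Task 3: deadline = 26
Priority order (highest first): [2, 1, 3]
Highest priority task = 2

2


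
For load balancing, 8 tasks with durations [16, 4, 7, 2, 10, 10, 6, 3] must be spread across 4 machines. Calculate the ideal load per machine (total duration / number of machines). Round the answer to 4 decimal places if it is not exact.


Total processing time = 16 + 4 + 7 + 2 + 10 + 10 + 6 + 3 = 58
Number of machines = 4
Ideal balanced load = 58 / 4 = 14.5

14.5


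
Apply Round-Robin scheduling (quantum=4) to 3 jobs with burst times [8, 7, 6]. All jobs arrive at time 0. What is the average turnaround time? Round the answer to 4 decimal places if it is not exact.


Time quantum = 4
Execution trace:
  J1 runs 4 units, time = 4
  J2 runs 4 units, time = 8
  J3 runs 4 units, time = 12
  J1 runs 4 units, time = 16
  J2 runs 3 units, time = 19
  J3 runs 2 units, time = 21
Finish times: [16, 19, 21]
Average turnaround = 56/3 = 18.6667

18.6667


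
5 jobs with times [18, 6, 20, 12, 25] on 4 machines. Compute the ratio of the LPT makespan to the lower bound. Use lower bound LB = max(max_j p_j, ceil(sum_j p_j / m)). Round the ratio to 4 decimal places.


LPT order: [25, 20, 18, 12, 6]
Machine loads after assignment: [25, 20, 18, 18]
LPT makespan = 25
Lower bound = max(max_job, ceil(total/4)) = max(25, 21) = 25
Ratio = 25 / 25 = 1.0

1.0


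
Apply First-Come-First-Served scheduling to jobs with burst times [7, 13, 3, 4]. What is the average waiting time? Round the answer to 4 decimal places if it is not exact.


FCFS order (as given): [7, 13, 3, 4]
Waiting times:
  Job 1: wait = 0
  Job 2: wait = 7
  Job 3: wait = 20
  Job 4: wait = 23
Sum of waiting times = 50
Average waiting time = 50/4 = 12.5

12.5


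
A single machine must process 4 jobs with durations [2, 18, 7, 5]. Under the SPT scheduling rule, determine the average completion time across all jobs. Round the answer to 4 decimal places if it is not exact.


Sort jobs by processing time (SPT order): [2, 5, 7, 18]
Compute completion times sequentially:
  Job 1: processing = 2, completes at 2
  Job 2: processing = 5, completes at 7
  Job 3: processing = 7, completes at 14
  Job 4: processing = 18, completes at 32
Sum of completion times = 55
Average completion time = 55/4 = 13.75

13.75


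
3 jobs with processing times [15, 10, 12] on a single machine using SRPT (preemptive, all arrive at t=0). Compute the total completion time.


Since all jobs arrive at t=0, SRPT equals SPT ordering.
SPT order: [10, 12, 15]
Completion times:
  Job 1: p=10, C=10
  Job 2: p=12, C=22
  Job 3: p=15, C=37
Total completion time = 10 + 22 + 37 = 69

69


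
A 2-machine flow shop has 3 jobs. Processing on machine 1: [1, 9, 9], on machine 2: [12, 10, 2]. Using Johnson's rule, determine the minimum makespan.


Apply Johnson's rule:
  Group 1 (a <= b): [(1, 1, 12), (2, 9, 10)]
  Group 2 (a > b): [(3, 9, 2)]
Optimal job order: [1, 2, 3]
Schedule:
  Job 1: M1 done at 1, M2 done at 13
  Job 2: M1 done at 10, M2 done at 23
  Job 3: M1 done at 19, M2 done at 25
Makespan = 25

25


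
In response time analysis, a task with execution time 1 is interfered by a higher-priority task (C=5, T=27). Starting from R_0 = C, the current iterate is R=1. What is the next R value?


R_next = C + ceil(R_prev / T_hp) * C_hp
ceil(1 / 27) = ceil(0.037) = 1
Interference = 1 * 5 = 5
R_next = 1 + 5 = 6

6


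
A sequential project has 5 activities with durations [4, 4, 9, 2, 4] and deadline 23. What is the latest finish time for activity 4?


LF(activity 4) = deadline - sum of successor durations
Successors: activities 5 through 5 with durations [4]
Sum of successor durations = 4
LF = 23 - 4 = 19

19


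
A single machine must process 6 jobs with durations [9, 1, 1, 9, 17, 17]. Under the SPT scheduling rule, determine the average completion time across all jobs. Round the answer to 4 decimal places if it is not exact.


Sort jobs by processing time (SPT order): [1, 1, 9, 9, 17, 17]
Compute completion times sequentially:
  Job 1: processing = 1, completes at 1
  Job 2: processing = 1, completes at 2
  Job 3: processing = 9, completes at 11
  Job 4: processing = 9, completes at 20
  Job 5: processing = 17, completes at 37
  Job 6: processing = 17, completes at 54
Sum of completion times = 125
Average completion time = 125/6 = 20.8333

20.8333


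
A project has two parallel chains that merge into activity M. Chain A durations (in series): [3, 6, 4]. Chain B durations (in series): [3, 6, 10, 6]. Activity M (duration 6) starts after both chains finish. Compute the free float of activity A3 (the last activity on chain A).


ES(A3) = sum of predecessors on chain A = 9
EF(A3) = ES + duration = 9 + 4 = 13
Successor of A3 is M. ES(M) = max(sum(A), sum(B)) = max(13, 25) = 25
Free float = ES(successor) - EF(current) = 25 - 13 = 12

12


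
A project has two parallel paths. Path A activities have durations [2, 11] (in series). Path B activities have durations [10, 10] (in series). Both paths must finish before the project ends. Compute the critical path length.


Path A total = 2 + 11 = 13
Path B total = 10 + 10 = 20
Critical path = longest path = max(13, 20) = 20

20


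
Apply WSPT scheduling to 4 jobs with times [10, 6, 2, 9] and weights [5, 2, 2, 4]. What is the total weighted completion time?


Compute p/w ratios and sort ascending (WSPT): [(2, 2), (10, 5), (9, 4), (6, 2)]
Compute weighted completion times:
  Job (p=2,w=2): C=2, w*C=2*2=4
  Job (p=10,w=5): C=12, w*C=5*12=60
  Job (p=9,w=4): C=21, w*C=4*21=84
  Job (p=6,w=2): C=27, w*C=2*27=54
Total weighted completion time = 202

202


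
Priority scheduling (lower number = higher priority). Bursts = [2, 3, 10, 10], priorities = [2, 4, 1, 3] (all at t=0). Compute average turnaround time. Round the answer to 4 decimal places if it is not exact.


Sort by priority (ascending = highest first):
Order: [(1, 10), (2, 2), (3, 10), (4, 3)]
Completion times:
  Priority 1, burst=10, C=10
  Priority 2, burst=2, C=12
  Priority 3, burst=10, C=22
  Priority 4, burst=3, C=25
Average turnaround = 69/4 = 17.25

17.25


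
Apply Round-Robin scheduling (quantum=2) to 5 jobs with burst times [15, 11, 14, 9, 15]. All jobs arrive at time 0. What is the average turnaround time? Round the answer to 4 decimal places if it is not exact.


Time quantum = 2
Execution trace:
  J1 runs 2 units, time = 2
  J2 runs 2 units, time = 4
  J3 runs 2 units, time = 6
  J4 runs 2 units, time = 8
  J5 runs 2 units, time = 10
  J1 runs 2 units, time = 12
  J2 runs 2 units, time = 14
  J3 runs 2 units, time = 16
  J4 runs 2 units, time = 18
  J5 runs 2 units, time = 20
  J1 runs 2 units, time = 22
  J2 runs 2 units, time = 24
  J3 runs 2 units, time = 26
  J4 runs 2 units, time = 28
  J5 runs 2 units, time = 30
  J1 runs 2 units, time = 32
  J2 runs 2 units, time = 34
  J3 runs 2 units, time = 36
  J4 runs 2 units, time = 38
  J5 runs 2 units, time = 40
  J1 runs 2 units, time = 42
  J2 runs 2 units, time = 44
  J3 runs 2 units, time = 46
  J4 runs 1 units, time = 47
  J5 runs 2 units, time = 49
  J1 runs 2 units, time = 51
  J2 runs 1 units, time = 52
  J3 runs 2 units, time = 54
  J5 runs 2 units, time = 56
  J1 runs 2 units, time = 58
  J3 runs 2 units, time = 60
  J5 runs 2 units, time = 62
  J1 runs 1 units, time = 63
  J5 runs 1 units, time = 64
Finish times: [63, 52, 60, 47, 64]
Average turnaround = 286/5 = 57.2

57.2


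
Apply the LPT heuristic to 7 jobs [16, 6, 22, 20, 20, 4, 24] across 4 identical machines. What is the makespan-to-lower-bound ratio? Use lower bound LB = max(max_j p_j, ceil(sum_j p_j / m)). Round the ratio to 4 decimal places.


LPT order: [24, 22, 20, 20, 16, 6, 4]
Machine loads after assignment: [24, 26, 36, 26]
LPT makespan = 36
Lower bound = max(max_job, ceil(total/4)) = max(24, 28) = 28
Ratio = 36 / 28 = 1.2857

1.2857


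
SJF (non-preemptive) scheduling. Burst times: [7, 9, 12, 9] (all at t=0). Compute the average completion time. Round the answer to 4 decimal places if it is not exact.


SJF order (ascending): [7, 9, 9, 12]
Completion times:
  Job 1: burst=7, C=7
  Job 2: burst=9, C=16
  Job 3: burst=9, C=25
  Job 4: burst=12, C=37
Average completion = 85/4 = 21.25

21.25


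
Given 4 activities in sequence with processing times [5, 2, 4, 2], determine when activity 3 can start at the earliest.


Activity 3 starts after activities 1 through 2 complete.
Predecessor durations: [5, 2]
ES = 5 + 2 = 7

7


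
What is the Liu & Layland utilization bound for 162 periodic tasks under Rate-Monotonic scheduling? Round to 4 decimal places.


Compute 2^(1/162) = 1.0042878529
Subtract 1: 1.0042878529 - 1 = 0.0042878529
Multiply by n: 162 * 0.0042878529 = 0.6946321698
Round to 4 dp: 0.6946

0.6946


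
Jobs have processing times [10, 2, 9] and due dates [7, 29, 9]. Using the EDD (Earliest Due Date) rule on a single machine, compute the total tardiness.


Sort by due date (EDD order): [(10, 7), (9, 9), (2, 29)]
Compute completion times and tardiness:
  Job 1: p=10, d=7, C=10, tardiness=max(0,10-7)=3
  Job 2: p=9, d=9, C=19, tardiness=max(0,19-9)=10
  Job 3: p=2, d=29, C=21, tardiness=max(0,21-29)=0
Total tardiness = 13

13


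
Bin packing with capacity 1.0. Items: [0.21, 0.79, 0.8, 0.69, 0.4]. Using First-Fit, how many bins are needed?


Place items sequentially using First-Fit:
  Item 0.21 -> new Bin 1
  Item 0.79 -> Bin 1 (now 1.0)
  Item 0.8 -> new Bin 2
  Item 0.69 -> new Bin 3
  Item 0.4 -> new Bin 4
Total bins used = 4

4


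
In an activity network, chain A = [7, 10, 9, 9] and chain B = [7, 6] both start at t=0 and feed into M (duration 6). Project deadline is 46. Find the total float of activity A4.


Forward pass: ES(A4) = sum of predecessors on chain A = 26
EF = ES + duration = 26 + 9 = 35
Backward pass: LF(M) = deadline = 46; LS(M) = 46 - 6 = 40
LF(A4) = LS(M) - sum(successors on chain A) = 40 - 0 = 40
LS = LF - duration = 40 - 9 = 31
Total float = LS - ES = 31 - 26 = 5

5


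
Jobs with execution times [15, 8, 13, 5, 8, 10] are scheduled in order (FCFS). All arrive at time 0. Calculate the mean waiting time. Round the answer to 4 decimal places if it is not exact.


FCFS order (as given): [15, 8, 13, 5, 8, 10]
Waiting times:
  Job 1: wait = 0
  Job 2: wait = 15
  Job 3: wait = 23
  Job 4: wait = 36
  Job 5: wait = 41
  Job 6: wait = 49
Sum of waiting times = 164
Average waiting time = 164/6 = 27.3333

27.3333


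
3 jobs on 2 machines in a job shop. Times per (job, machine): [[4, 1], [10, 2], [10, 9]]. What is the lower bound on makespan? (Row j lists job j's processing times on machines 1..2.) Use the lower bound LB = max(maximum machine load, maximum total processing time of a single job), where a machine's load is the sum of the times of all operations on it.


Machine loads:
  Machine 1: 4 + 10 + 10 = 24
  Machine 2: 1 + 2 + 9 = 12
Max machine load = 24
Job totals:
  Job 1: 5
  Job 2: 12
  Job 3: 19
Max job total = 19
Lower bound = max(24, 19) = 24

24


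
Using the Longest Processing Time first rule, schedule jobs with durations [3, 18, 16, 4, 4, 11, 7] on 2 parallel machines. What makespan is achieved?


Sort jobs in decreasing order (LPT): [18, 16, 11, 7, 4, 4, 3]
Assign each job to the least loaded machine:
  Machine 1: jobs [18, 7, 4, 3], load = 32
  Machine 2: jobs [16, 11, 4], load = 31
Makespan = max load = 32

32


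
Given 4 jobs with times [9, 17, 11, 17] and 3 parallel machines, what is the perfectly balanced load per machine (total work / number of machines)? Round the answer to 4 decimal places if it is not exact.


Total processing time = 9 + 17 + 11 + 17 = 54
Number of machines = 3
Ideal balanced load = 54 / 3 = 18.0

18.0


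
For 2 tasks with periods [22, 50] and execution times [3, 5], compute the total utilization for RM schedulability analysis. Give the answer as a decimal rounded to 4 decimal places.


Compute individual utilizations (exact fractions):
  Task 1: C/T = 3/22 (approx. 0.1364)
  Task 2: C/T = 5/50 = 1/10 (approx. 0.1)
Total utilization U = 3/22 + 1/10 = 13/55
Rounded to 4 decimal places: U = 0.2364
RM (Liu & Layland) bound for 2 tasks = 0.828427; compare with U = 13/55 (approx. 0.236364)
U <= bound, so schedulable by RM sufficient condition.

0.2364


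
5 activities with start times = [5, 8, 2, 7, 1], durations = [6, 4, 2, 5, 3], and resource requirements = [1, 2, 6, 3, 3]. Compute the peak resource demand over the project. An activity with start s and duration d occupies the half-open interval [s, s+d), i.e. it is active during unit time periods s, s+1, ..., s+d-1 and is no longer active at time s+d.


Each activity i is active on [start_i, start_i + duration_i).
Compute total resource usage per time slot:
  t=0: active resources = [], total = 0
  t=1: active resources = [3], total = 3
  t=2: active resources = [6, 3], total = 9
  t=3: active resources = [6, 3], total = 9
  t=4: active resources = [], total = 0
  t=5: active resources = [1], total = 1
  t=6: active resources = [1], total = 1
  t=7: active resources = [1, 3], total = 4
  t=8: active resources = [1, 2, 3], total = 6
  t=9: active resources = [1, 2, 3], total = 6
  t=10: active resources = [1, 2, 3], total = 6
  t=11: active resources = [2, 3], total = 5
Peak resource demand = 9

9


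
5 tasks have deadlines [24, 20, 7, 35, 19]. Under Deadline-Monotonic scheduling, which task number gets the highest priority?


Sort tasks by relative deadline (ascending):
  Task 3: deadline = 7
  Task 5: deadline = 19
  Task 2: deadline = 20
  Task 1: deadline = 24
  Task 4: deadline = 35
Priority order (highest first): [3, 5, 2, 1, 4]
Highest priority task = 3

3


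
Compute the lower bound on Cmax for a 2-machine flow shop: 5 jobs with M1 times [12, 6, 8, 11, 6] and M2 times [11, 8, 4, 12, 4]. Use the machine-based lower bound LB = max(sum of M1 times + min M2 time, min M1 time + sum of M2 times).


LB1 = sum(M1 times) + min(M2 times) = 43 + 4 = 47
LB2 = min(M1 times) + sum(M2 times) = 6 + 39 = 45
Lower bound = max(LB1, LB2) = max(47, 45) = 47

47


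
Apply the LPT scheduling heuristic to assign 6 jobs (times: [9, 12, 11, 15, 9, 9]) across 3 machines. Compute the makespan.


Sort jobs in decreasing order (LPT): [15, 12, 11, 9, 9, 9]
Assign each job to the least loaded machine:
  Machine 1: jobs [15, 9], load = 24
  Machine 2: jobs [12, 9], load = 21
  Machine 3: jobs [11, 9], load = 20
Makespan = max load = 24

24


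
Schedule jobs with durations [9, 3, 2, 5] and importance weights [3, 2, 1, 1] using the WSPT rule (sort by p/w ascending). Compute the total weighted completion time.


Compute p/w ratios and sort ascending (WSPT): [(3, 2), (2, 1), (9, 3), (5, 1)]
Compute weighted completion times:
  Job (p=3,w=2): C=3, w*C=2*3=6
  Job (p=2,w=1): C=5, w*C=1*5=5
  Job (p=9,w=3): C=14, w*C=3*14=42
  Job (p=5,w=1): C=19, w*C=1*19=19
Total weighted completion time = 72

72


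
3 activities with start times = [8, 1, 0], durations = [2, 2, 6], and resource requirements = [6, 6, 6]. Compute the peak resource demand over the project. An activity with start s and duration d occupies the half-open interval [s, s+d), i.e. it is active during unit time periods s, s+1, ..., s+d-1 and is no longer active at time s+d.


Each activity i is active on [start_i, start_i + duration_i).
Compute total resource usage per time slot:
  t=0: active resources = [6], total = 6
  t=1: active resources = [6, 6], total = 12
  t=2: active resources = [6, 6], total = 12
  t=3: active resources = [6], total = 6
  t=4: active resources = [6], total = 6
  t=5: active resources = [6], total = 6
  t=6: active resources = [], total = 0
  t=7: active resources = [], total = 0
  t=8: active resources = [6], total = 6
  t=9: active resources = [6], total = 6
Peak resource demand = 12

12
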